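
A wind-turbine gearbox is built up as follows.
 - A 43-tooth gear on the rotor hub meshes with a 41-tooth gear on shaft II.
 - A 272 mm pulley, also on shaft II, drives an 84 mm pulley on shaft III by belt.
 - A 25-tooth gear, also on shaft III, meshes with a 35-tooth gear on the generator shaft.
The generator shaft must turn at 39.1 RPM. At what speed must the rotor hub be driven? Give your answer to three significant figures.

16.1 RPM

Overall ratio R = 0.95349 × 0.30882 × 1.4 = 0.41224.
Required input speed = output speed × R = 39.1 × 0.41224 = 16.119 RPM.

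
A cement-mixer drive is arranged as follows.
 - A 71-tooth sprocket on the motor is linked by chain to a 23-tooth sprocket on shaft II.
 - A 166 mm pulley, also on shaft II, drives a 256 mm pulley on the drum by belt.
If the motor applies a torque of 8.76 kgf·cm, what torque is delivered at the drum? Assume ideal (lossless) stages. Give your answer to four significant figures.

chain 23/71 = 0.32394 → τ = 8.76·0.32394 = 2.8377 kgf·cm
belt 256/166 = 1.5422 → τ = 2.8377·1.5422 = 4.3763 kgf·cm

4.376 kgf·cm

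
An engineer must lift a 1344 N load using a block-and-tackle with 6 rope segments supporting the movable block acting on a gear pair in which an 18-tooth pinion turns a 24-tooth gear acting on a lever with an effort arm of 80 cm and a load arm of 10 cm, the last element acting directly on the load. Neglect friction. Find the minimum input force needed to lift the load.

Block-and-tackle MA = number of supporting rope parts = 6.
Gear pair MA = 24/18 = 1.3333.
Lever MA = effort arm / load arm = 80/10 = 8.
Combined ideal MA = 6 × 1.3333 × 8 = 64.
Effort = load / MA = 1344 / 64 = 21 N.

21 N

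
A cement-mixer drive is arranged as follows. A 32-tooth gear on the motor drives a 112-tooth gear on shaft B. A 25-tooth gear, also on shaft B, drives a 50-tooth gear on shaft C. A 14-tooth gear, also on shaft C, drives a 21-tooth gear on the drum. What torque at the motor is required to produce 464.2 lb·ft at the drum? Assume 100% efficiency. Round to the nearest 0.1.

44.2 lb·ft

Overall ratio R = 3.5 × 2 × 1.5 = 10.5.
Input torque = output torque / R = 464.2 / 10.5 = 44.21 lb·ft.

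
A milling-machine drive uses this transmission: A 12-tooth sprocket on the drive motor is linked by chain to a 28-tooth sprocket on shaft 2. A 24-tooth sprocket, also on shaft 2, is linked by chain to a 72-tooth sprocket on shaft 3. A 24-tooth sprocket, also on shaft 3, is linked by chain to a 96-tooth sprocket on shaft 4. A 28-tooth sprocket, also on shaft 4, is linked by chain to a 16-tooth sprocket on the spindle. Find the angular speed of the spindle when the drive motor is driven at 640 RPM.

chain 28/12 = 2.3333 → 640/2.3333 = 274.29 RPM
chain 72/24 = 3 → 274.29/3 = 91.429 RPM
chain 96/24 = 4 → 91.429/4 = 22.857 RPM
chain 16/28 = 0.57143 → 22.857/0.57143 = 40 RPM

40 RPM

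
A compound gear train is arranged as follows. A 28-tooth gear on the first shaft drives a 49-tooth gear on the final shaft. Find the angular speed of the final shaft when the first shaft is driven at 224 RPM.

gear mesh 49/28 = 1.75 → 224/1.75 = 128 RPM

128 RPM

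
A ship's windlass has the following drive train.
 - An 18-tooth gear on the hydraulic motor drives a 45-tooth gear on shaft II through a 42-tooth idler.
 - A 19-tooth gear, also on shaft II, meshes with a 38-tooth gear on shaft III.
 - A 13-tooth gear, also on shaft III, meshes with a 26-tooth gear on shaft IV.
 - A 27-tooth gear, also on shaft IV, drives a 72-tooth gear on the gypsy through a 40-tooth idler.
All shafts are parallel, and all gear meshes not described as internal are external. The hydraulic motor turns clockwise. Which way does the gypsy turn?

clockwise

the hydraulic motor → shaft II: driver → idler → driven is 2 external meshes, 2 reversals → CW.
shaft II → shaft III: external mesh, 1 reversal → CCW.
shaft III → shaft IV: external mesh, 1 reversal → CW.
shaft IV → the gypsy: driver → idler → driven is 2 external meshes, 2 reversals → CW.
6 reversals in total — an even number — so the gypsy turns the same way as the hydraulic motor.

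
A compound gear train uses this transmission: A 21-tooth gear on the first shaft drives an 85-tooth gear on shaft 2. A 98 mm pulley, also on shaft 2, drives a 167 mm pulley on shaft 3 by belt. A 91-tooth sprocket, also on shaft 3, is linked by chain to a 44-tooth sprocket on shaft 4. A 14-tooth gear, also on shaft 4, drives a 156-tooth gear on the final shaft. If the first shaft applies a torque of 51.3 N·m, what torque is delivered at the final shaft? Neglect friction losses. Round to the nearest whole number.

gear mesh 85/21 = 4.0476 → τ = 51.3·4.0476 = 207.64 N·m
belt 167/98 = 1.7041 → τ = 207.64·1.7041 = 353.84 N·m
chain 44/91 = 0.48352 → τ = 353.84·0.48352 = 171.09 N·m
gear mesh 156/14 = 11.143 → τ = 171.09·11.143 = 1906.4 N·m

1906 N·m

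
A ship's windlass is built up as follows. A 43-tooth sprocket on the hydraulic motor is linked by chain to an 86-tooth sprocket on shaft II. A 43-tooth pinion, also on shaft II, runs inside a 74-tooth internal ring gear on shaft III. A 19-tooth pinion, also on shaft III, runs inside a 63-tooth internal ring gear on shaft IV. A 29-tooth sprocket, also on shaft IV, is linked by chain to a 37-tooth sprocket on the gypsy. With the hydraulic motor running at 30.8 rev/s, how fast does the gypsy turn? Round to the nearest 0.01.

the hydraulic motor → shaft II (chain, 86/43): 30.8 ÷ 2 = 15.4 rev/s
shaft II → shaft III (internal gear, 74/43): 15.4 ÷ 1.7209 = 8.9486 rev/s
shaft III → shaft IV (internal gear, 63/19): 8.9486 ÷ 3.3158 = 2.6988 rev/s
shaft IV → the gypsy (chain, 37/29): 2.6988 ÷ 1.2759 = 2.1153 rev/s

2.12 rev/s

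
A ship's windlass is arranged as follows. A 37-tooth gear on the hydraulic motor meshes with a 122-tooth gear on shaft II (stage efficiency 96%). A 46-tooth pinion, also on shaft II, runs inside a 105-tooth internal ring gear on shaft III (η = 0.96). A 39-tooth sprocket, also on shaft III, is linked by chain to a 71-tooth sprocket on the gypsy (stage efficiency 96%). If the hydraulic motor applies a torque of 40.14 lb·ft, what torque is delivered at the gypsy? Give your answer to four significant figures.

Gear mesh: ratio = 122/37 = 3.2973; torque at shaft II = 40.14 × 3.2973 × 0.96 = 127.06 lb·ft.
Internal gear: ratio = 105/46 = 2.2826; torque at shaft III = 127.06 × 2.2826 × 0.96 = 278.43 lb·ft.
Chain: ratio = 71/39 = 1.8205; torque at the gypsy = 278.43 × 1.8205 × 0.96 = 486.6 lb·ft.

486.6 lb·ft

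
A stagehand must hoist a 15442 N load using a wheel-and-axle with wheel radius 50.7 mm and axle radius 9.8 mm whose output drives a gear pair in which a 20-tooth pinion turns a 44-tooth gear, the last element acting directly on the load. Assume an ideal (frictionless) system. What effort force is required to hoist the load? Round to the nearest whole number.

1357 N

Wheel-and-axle MA = R/r = 50.7/9.8 = 5.1735.
Gear pair MA = 44/20 = 2.2.
Combined ideal MA = 5.1735 × 2.2 = 11.382.
Effort = load / MA = 15442 / 11.382 = 1356.7 N.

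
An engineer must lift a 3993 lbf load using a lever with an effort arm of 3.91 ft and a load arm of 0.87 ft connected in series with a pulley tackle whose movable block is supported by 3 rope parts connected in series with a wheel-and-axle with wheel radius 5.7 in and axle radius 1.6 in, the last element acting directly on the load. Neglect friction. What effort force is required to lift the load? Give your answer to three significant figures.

Lever MA = effort arm / load arm = 3.91/0.87 = 4.4943.
Block-and-tackle MA = number of supporting rope parts = 3.
Wheel-and-axle MA = R/r = 5.7/1.6 = 3.5625.
Combined ideal MA = 4.4943 × 3 × 3.5625 = 48.032.
Effort = load / MA = 3993 / 48.032 = 83.132 lbf.

83.1 lbf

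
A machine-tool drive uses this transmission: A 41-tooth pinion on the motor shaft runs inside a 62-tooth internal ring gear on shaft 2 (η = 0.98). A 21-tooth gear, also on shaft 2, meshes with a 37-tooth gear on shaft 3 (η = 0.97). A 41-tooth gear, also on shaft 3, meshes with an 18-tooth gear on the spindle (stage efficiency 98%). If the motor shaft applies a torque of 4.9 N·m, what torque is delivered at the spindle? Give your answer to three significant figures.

internal gear 62/41 = 1.5122 → τ = 4.9·1.5122·0.98 = 7.2616 N·m
gear mesh 37/21 = 1.7619 → τ = 7.2616·1.7619·0.97 = 12.41 N·m
gear mesh 18/41 = 0.43902 → τ = 12.41·0.43902·0.98 = 5.3395 N·m

5.34 N·m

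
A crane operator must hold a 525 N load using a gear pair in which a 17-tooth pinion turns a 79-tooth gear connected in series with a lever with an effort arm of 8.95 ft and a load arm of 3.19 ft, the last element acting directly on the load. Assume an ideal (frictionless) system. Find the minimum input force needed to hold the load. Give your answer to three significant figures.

Gear pair MA = 79/17 = 4.6471.
Lever MA = effort arm / load arm = 8.95/3.19 = 2.8056.
Combined ideal MA = 4.6471 × 2.8056 = 13.038.
Effort = load / MA = 525 / 13.038 = 40.267 N.

40.3 N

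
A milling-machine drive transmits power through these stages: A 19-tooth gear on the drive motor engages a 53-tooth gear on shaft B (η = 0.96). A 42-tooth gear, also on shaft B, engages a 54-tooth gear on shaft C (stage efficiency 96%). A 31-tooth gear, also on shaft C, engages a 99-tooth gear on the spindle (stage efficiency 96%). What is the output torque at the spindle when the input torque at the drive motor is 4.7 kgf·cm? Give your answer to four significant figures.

Gear mesh: ratio = 53/19 = 2.7895; torque at shaft B = 4.7 × 2.7895 × 0.96 = 12.586 kgf·cm.
Gear mesh: ratio = 54/42 = 1.2857; torque at shaft C = 12.586 × 1.2857 × 0.96 = 15.535 kgf·cm.
Gear mesh: ratio = 99/31 = 3.1935; torque at the spindle = 15.535 × 3.1935 × 0.96 = 47.627 kgf·cm.

47.63 kgf·cm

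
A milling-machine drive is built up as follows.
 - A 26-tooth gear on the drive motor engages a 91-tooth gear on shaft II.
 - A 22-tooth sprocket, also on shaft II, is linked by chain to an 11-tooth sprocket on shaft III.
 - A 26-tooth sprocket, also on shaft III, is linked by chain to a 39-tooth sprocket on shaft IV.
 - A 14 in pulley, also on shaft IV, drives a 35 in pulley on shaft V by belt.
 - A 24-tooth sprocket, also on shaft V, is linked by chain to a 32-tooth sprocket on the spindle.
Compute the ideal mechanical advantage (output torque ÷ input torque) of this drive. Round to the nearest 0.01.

Each stage contributes driven/driver: gear mesh 91/26 = 3.5, chain 11/22 = 0.5, chain 39/26 = 1.5, belt 35/14 = 2.5, chain 32/24 = 1.3333.
Overall: 3.5 × 0.5 × 1.5 × 2.5 × 1.3333 = 8.75.

8.75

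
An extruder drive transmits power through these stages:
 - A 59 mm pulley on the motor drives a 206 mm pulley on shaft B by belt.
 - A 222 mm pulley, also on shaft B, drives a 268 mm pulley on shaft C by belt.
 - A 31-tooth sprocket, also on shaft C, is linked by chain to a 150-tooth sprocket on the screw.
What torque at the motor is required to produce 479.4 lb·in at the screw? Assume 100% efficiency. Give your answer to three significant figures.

23.5 lb·in

Overall ratio R = 3.4915 × 1.2072 × 4.8387 = 20.395.
Input torque = output torque / R = 479.4 / 20.395 = 23.506 lb·in.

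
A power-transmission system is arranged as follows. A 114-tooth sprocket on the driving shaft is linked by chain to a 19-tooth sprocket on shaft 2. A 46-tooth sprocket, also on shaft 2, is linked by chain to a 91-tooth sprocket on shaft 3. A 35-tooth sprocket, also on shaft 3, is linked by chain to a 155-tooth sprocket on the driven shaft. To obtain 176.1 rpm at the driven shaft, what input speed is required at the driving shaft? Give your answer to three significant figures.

257 rpm

Overall ratio R = 0.16667 × 1.9783 × 4.4286 = 1.4601.
Required input speed = output speed × R = 176.1 × 1.4601 = 257.13 rpm.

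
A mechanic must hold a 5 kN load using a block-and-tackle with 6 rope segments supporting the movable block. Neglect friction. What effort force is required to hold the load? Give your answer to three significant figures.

0.833 kN

Block-and-tackle MA = number of supporting rope parts = 6.
Effort = load / MA = 5 / 6 = 0.83333 kN.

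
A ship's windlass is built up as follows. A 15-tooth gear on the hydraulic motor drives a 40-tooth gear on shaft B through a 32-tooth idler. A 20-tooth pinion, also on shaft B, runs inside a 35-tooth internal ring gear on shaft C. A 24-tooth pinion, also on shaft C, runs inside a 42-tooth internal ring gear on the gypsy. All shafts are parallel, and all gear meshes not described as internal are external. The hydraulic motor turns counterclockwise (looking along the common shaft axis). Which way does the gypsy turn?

the hydraulic motor → shaft B: driver → idler → driven is 2 external meshes, 2 reversals → CCW.
shaft B → shaft C: internal mesh, same direction → CCW.
shaft C → the gypsy: internal mesh, same direction → CCW.
2 reversals in total — an even number — so the gypsy turns the same way as the hydraulic motor.

counterclockwise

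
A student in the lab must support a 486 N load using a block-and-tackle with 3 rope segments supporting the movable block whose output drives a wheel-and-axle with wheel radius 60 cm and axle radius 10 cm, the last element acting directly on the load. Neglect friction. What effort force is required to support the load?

Block-and-tackle MA = number of supporting rope parts = 3.
Wheel-and-axle MA = R/r = 60/10 = 6.
Combined ideal MA = 3 × 6 = 18.
Effort = load / MA = 486 / 18 = 27 N.

27 N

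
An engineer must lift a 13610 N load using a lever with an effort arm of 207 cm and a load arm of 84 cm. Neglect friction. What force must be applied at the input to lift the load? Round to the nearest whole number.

Lever MA = effort arm / load arm = 207/84 = 2.4643.
Effort = load / MA = 13610 / 2.4643 = 5522.9 N.

5523 N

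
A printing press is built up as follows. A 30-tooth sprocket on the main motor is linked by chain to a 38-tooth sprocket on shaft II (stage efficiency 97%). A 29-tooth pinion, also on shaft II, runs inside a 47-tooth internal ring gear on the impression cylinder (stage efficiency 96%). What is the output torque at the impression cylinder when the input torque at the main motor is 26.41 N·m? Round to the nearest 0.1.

chain 38/30 = 1.2667 → τ = 26.41·1.2667·0.97 = 32.449 N·m
internal gear 47/29 = 1.6207 → τ = 32.449·1.6207·0.96 = 50.486 N·m

50.5 N·m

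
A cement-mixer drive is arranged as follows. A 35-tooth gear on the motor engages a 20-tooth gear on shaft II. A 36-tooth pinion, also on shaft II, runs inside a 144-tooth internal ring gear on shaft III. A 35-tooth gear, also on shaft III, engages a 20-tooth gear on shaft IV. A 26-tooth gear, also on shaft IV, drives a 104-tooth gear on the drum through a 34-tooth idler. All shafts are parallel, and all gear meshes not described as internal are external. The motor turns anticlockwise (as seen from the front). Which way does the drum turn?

the motor → shaft II: external mesh, 1 reversal → CW.
shaft II → shaft III: internal mesh, same direction → CW.
shaft III → shaft IV: external mesh, 1 reversal → CCW.
shaft IV → the drum: driver → idler → driven is 2 external meshes, 2 reversals → CCW.
4 reversals in total — an even number — so the drum turns the same way as the motor.

anticlockwise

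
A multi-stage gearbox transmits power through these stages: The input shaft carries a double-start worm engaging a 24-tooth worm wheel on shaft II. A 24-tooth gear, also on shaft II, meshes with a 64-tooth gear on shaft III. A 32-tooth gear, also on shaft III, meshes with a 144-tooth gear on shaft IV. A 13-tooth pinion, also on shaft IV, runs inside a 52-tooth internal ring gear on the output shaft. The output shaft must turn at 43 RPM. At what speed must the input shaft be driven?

24768 RPM

Overall ratio R = 12 × 2.6667 × 4.5 × 4 = 576.
Required input speed = output speed × R = 43 × 576 = 24768 RPM.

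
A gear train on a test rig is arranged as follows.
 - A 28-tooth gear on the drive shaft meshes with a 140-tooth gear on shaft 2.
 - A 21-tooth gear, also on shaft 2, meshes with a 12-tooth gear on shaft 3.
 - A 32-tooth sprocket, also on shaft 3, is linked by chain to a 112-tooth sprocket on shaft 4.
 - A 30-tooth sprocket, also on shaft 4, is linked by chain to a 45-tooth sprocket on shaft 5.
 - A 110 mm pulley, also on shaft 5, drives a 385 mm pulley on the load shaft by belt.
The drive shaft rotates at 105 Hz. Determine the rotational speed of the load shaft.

2 Hz

Gear mesh: ratio = 140/28 = 5, so shaft 2 turns at 105 / 5 = 21 Hz.
Gear mesh: ratio = 12/21 = 0.57143, so shaft 3 turns at 21 / 0.57143 = 36.75 Hz.
Chain: ratio = 112/32 = 3.5, so shaft 4 turns at 36.75 / 3.5 = 10.5 Hz.
Chain: ratio = 45/30 = 1.5, so shaft 5 turns at 10.5 / 1.5 = 7 Hz.
Belt: ratio = 385/110 = 3.5, so the load shaft turns at 7 / 3.5 = 2 Hz.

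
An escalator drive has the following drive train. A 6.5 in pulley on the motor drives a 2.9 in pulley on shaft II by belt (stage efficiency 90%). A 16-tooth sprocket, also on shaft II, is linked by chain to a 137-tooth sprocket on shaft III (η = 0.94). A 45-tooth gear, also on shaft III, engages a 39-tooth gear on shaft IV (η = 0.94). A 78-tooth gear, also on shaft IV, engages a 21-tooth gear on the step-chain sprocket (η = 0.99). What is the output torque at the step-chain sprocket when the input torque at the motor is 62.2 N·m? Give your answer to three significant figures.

43.7 N·m

After the belt (2.9/6.5): 62.2 × 0.44615 × 0.90 = 24.976 N·m
After the chain (137/16): 24.976 × 8.5625 × 0.94 = 201.02 N·m
After the gear mesh (39/45): 201.02 × 0.86667 × 0.94 = 163.77 N·m
After the gear mesh (21/78): 163.77 × 0.26923 × 0.99 = 43.65 N·m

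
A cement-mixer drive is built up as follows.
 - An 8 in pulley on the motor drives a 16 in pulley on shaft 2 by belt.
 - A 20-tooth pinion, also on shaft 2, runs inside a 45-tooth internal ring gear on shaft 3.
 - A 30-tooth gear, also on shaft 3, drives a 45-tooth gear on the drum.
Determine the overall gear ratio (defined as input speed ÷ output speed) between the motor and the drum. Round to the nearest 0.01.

6.75

Each stage contributes driven/driver: belt 16/8 = 2, internal gear 45/20 = 2.25, gear mesh 45/30 = 1.5.
Overall: 2 × 2.25 × 1.5 = 6.75.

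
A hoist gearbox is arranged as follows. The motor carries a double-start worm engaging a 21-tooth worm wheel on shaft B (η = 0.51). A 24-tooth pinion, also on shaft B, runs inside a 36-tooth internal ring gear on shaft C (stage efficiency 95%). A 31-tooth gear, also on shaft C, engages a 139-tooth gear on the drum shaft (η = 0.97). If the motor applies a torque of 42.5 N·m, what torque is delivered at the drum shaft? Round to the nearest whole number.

After the worm (21/2): 42.5 × 10.5 × 0.51 = 227.59 N·m
After the internal gear (36/24): 227.59 × 1.5 × 0.95 = 324.31 N·m
After the gear mesh (139/31): 324.31 × 4.4839 × 0.97 = 1410.5 N·m

1411 N·m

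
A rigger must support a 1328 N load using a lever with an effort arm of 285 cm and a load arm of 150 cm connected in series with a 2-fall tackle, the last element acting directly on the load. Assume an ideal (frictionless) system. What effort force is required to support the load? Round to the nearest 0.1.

349.5 N

Lever MA = effort arm / load arm = 285/150 = 1.9.
Block-and-tackle MA = number of supporting rope parts = 2.
Combined ideal MA = 1.9 × 2 = 3.8.
Effort = load / MA = 1328 / 3.8 = 349.47 N.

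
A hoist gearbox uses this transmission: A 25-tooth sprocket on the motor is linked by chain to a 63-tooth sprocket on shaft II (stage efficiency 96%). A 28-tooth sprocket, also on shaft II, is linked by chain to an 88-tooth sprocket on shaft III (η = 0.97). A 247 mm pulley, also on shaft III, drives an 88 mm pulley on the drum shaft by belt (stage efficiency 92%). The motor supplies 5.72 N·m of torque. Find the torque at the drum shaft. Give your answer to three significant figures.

13.8 N·m

Chain: ratio = 63/25 = 2.52; torque at shaft II = 5.72 × 2.52 × 0.96 = 13.838 N·m.
Chain: ratio = 88/28 = 3.1429; torque at shaft III = 13.838 × 3.1429 × 0.97 = 42.186 N·m.
Belt: ratio = 88/247 = 0.35628; torque at the drum shaft = 42.186 × 0.35628 × 0.92 = 13.827 N·m.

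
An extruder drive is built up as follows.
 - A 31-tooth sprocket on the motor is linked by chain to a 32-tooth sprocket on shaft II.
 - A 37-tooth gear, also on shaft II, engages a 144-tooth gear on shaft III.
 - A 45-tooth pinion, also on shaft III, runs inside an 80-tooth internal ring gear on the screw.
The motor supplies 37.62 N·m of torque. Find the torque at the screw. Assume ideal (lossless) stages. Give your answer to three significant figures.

chain 32/31 = 1.0323 → τ = 37.62·1.0323 = 38.834 N·m
gear mesh 144/37 = 3.8919 → τ = 38.834·3.8919 = 151.14 N·m
internal gear 80/45 = 1.7778 → τ = 151.14·1.7778 = 268.69 N·m

269 N·m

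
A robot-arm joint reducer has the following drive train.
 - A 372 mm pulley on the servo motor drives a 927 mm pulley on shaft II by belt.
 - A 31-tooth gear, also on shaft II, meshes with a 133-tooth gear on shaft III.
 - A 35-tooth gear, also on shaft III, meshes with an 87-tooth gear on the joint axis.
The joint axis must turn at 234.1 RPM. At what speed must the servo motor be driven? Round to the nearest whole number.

6221 RPM

Overall ratio R = 2.4919 × 4.2903 × 2.4857 = 26.575.
Required input speed = output speed × R = 234.1 × 26.575 = 6221.3 RPM.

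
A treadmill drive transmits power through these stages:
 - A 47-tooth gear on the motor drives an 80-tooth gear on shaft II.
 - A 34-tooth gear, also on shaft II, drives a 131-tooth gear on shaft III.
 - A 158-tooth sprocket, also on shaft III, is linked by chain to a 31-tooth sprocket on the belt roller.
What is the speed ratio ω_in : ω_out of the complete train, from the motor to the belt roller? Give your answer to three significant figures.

Each stage contributes driven/driver: gear mesh 80/47 = 1.7021, gear mesh 131/34 = 3.8529, chain 31/158 = 0.1962.
Overall: 1.7021 × 3.8529 × 0.1962 = 1.2867.

1.29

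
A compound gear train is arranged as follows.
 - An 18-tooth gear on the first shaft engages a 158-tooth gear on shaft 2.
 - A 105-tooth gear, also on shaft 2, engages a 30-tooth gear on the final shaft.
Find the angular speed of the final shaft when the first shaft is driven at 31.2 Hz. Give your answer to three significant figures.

12.4 Hz

gear mesh 158/18 = 8.7778 → 31.2/8.7778 = 3.5544 Hz
gear mesh 30/105 = 0.28571 → 3.5544/0.28571 = 12.441 Hz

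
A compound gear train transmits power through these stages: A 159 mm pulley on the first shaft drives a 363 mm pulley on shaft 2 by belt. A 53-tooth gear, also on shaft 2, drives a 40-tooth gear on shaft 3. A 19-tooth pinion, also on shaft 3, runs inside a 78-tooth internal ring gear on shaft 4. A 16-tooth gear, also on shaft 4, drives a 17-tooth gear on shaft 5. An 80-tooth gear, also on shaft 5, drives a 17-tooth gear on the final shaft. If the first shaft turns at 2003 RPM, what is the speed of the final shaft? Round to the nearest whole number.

the first shaft → shaft 2 (belt, 363/159): 2003 ÷ 2.283 = 877.35 RPM
shaft 2 → shaft 3 (gear mesh, 40/53): 877.35 ÷ 0.75472 = 1162.5 RPM
shaft 3 → shaft 4 (internal gear, 78/19): 1162.5 ÷ 4.1053 = 283.17 RPM
shaft 4 → shaft 5 (gear mesh, 17/16): 283.17 ÷ 1.0625 = 266.51 RPM
shaft 5 → the final shaft (gear mesh, 17/80): 266.51 ÷ 0.2125 = 1254.2 RPM

1254 RPM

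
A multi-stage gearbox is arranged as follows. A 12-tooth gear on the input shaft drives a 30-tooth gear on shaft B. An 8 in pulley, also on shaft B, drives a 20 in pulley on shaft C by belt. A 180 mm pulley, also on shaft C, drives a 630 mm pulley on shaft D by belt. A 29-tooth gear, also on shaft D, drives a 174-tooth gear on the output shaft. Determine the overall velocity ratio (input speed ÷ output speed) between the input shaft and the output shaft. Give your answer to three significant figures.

131

Each stage contributes driven/driver: gear mesh 30/12 = 2.5, belt 20/8 = 2.5, belt 630/180 = 3.5, gear mesh 174/29 = 6.
Overall: 2.5 × 2.5 × 3.5 × 6 = 131.25.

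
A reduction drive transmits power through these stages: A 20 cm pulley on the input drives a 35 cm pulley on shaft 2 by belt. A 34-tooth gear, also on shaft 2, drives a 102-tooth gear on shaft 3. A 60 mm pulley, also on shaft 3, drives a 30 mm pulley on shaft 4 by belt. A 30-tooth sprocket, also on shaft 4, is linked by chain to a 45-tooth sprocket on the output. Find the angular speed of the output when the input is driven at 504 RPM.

belt 35/20 = 1.75 → 504/1.75 = 288 RPM
gear mesh 102/34 = 3 → 288/3 = 96 RPM
belt 30/60 = 0.5 → 96/0.5 = 192 RPM
chain 45/30 = 1.5 → 192/1.5 = 128 RPM

128 RPM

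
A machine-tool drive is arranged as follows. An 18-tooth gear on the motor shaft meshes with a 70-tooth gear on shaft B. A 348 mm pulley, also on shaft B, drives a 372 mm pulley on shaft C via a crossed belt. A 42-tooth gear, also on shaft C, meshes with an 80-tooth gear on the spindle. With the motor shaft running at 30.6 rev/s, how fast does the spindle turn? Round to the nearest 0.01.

Gear mesh: ratio = 70/18 = 3.8889, so shaft B turns at 30.6 / 3.8889 = 7.8686 rev/s.
Belt: ratio = 372/348 = 1.069, so shaft C turns at 7.8686 / 1.069 = 7.3609 rev/s.
Gear mesh: ratio = 80/42 = 1.9048, so the spindle turns at 7.3609 / 1.9048 = 3.8645 rev/s.

3.86 rev/s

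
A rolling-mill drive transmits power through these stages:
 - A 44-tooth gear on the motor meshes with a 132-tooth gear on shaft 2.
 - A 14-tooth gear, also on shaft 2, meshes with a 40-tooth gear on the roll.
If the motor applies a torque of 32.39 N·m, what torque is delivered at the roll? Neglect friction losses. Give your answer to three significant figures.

278 N·m

After the gear mesh (132/44): 32.39 × 3 = 97.17 N·m
After the gear mesh (40/14): 97.17 × 2.8571 = 277.63 N·m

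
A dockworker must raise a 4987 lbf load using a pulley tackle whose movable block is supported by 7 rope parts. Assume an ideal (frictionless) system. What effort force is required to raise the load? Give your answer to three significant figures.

Block-and-tackle MA = number of supporting rope parts = 7.
Effort = load / MA = 4987 / 7 = 712.43 lbf.

712 lbf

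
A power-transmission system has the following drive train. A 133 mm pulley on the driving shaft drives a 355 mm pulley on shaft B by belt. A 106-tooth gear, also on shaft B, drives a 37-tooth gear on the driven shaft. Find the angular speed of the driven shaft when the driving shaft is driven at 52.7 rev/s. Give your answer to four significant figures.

56.56 rev/s

belt 355/133 = 2.6692 → 52.7/2.6692 = 19.744 rev/s
gear mesh 37/106 = 0.34906 → 19.744/0.34906 = 56.564 rev/s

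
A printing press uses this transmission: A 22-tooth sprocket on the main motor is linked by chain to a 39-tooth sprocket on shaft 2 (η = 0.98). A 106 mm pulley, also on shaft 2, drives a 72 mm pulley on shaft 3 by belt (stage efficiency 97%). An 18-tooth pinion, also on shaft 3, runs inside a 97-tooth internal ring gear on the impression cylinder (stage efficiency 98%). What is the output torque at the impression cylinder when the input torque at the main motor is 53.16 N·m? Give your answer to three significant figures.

321 N·m

Chain: ratio = 39/22 = 1.7727; torque at shaft 2 = 53.16 × 1.7727 × 0.98 = 92.353 N·m.
Belt: ratio = 72/106 = 0.67925; torque at shaft 3 = 92.353 × 0.67925 × 0.97 = 60.849 N·m.
Internal gear: ratio = 97/18 = 5.3889; torque at the impression cylinder = 60.849 × 5.3889 × 0.98 = 321.35 N·m.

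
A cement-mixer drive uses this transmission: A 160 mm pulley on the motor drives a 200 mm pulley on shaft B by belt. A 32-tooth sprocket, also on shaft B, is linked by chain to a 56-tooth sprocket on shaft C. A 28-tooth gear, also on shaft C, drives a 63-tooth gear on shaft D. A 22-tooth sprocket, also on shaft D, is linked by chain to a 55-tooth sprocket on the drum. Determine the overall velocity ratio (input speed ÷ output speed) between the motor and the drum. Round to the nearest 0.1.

12.3

Each stage contributes driven/driver: belt 200/160 = 1.25, chain 56/32 = 1.75, gear mesh 63/28 = 2.25, chain 55/22 = 2.5.
Overall: 1.25 × 1.75 × 2.25 × 2.5 = 12.305.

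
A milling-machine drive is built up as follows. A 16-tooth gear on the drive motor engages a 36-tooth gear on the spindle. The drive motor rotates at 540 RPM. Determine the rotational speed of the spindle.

the drive motor → the spindle (gear mesh, 36/16): 540 ÷ 2.25 = 240 RPM

240 RPM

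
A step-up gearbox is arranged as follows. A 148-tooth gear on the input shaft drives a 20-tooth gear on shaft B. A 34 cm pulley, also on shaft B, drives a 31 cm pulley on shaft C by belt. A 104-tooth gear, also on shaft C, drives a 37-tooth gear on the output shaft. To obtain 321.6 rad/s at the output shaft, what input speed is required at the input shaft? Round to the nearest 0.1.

14.1 rad/s

Overall ratio R = 0.13514 × 0.91176 × 0.35577 = 0.043835.
Required input speed = output speed × R = 321.6 × 0.043835 = 14.097 rad/s.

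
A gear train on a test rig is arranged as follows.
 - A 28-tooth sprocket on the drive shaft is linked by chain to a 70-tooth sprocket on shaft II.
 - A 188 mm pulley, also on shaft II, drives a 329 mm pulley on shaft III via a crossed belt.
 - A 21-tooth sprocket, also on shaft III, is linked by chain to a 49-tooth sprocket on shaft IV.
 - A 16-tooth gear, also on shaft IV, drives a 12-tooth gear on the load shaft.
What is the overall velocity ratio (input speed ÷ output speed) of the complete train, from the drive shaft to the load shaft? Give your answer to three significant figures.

7.66

Each stage contributes driven/driver: chain 70/28 = 2.5, belt 329/188 = 1.75, chain 49/21 = 2.3333, gear mesh 12/16 = 0.75.
Overall: 2.5 × 1.75 × 2.3333 × 0.75 = 7.6562.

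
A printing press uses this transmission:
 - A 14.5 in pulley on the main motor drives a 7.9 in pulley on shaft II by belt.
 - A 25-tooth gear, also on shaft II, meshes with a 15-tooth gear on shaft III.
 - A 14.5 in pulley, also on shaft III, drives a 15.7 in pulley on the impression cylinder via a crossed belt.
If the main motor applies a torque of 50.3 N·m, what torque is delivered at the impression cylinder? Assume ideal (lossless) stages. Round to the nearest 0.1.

17.8 N·m

After the belt (7.9/14.5): 50.3 × 0.54483 = 27.405 N·m
After the gear mesh (15/25): 27.405 × 0.6 = 16.443 N·m
After the belt (15.7/14.5): 16.443 × 1.0828 = 17.804 N·m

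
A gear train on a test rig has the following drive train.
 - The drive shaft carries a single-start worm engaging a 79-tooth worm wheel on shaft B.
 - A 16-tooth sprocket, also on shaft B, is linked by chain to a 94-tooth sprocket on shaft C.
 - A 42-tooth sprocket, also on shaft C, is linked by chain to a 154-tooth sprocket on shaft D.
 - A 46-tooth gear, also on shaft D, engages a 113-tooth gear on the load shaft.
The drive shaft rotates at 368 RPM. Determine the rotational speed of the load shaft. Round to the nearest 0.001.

0.088 RPM

the drive shaft → shaft B (worm, 79/1): 368 ÷ 79 = 4.6582 RPM
shaft B → shaft C (chain, 94/16): 4.6582 ÷ 5.875 = 0.79289 RPM
shaft C → shaft D (chain, 154/42): 0.79289 ÷ 3.6667 = 0.21624 RPM
shaft D → the load shaft (gear mesh, 113/46): 0.21624 ÷ 2.4565 = 0.088028 RPM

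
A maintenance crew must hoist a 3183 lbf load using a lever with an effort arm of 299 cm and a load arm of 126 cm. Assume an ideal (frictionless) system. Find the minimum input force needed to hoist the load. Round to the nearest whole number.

1341 lbf

Lever MA = effort arm / load arm = 299/126 = 2.373.
Effort = load / MA = 3183 / 2.373 = 1341.3 lbf.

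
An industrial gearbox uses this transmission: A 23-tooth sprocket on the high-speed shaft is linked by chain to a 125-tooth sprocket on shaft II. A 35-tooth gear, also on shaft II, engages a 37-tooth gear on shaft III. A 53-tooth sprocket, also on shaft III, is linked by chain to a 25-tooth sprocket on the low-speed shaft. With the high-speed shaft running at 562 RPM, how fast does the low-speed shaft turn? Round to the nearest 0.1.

the high-speed shaft → shaft II (chain, 125/23): 562 ÷ 5.4348 = 103.41 RPM
shaft II → shaft III (gear mesh, 37/35): 103.41 ÷ 1.0571 = 97.818 RPM
shaft III → the low-speed shaft (chain, 25/53): 97.818 ÷ 0.4717 = 207.37 RPM

207.4 RPM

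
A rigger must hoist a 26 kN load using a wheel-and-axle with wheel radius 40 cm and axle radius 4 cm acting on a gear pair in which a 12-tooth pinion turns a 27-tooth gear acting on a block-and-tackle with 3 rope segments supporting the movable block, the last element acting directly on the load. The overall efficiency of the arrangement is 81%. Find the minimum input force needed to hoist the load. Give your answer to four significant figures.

Wheel-and-axle MA = R/r = 40/4 = 10.
Gear pair MA = 27/12 = 2.25.
Block-and-tackle MA = number of supporting rope parts = 3.
Combined ideal MA = 10 × 2.25 × 3 = 67.5.
Actual MA = 67.5 × 0.81 = 54.675.
Effort = load / actual MA = 26 / 54.675 = 0.47554 kN.

0.4755 kN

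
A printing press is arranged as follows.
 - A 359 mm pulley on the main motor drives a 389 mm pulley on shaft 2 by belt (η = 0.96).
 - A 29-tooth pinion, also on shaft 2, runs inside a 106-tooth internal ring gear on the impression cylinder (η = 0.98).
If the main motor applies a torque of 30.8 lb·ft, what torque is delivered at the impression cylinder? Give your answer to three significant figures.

115 lb·ft

Belt: ratio = 389/359 = 1.0836; torque at shaft 2 = 30.8 × 1.0836 × 0.96 = 32.039 lb·ft.
Internal gear: ratio = 106/29 = 3.6552; torque at the impression cylinder = 32.039 × 3.6552 × 0.98 = 114.77 lb·ft.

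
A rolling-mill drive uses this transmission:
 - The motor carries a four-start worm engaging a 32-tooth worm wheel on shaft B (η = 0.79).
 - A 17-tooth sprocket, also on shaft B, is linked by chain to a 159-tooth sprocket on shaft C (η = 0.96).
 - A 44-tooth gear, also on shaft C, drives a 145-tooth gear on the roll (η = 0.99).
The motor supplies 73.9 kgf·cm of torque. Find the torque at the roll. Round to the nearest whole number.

13681 kgf·cm

Worm: ratio = 32/4 = 8; torque at shaft B = 73.9 × 8 × 0.79 = 467.05 kgf·cm.
Chain: ratio = 159/17 = 9.3529; torque at shaft C = 467.05 × 9.3529 × 0.96 = 4193.5 kgf·cm.
Gear mesh: ratio = 145/44 = 3.2955; torque at the roll = 4193.5 × 3.2955 × 0.99 = 13681 kgf·cm.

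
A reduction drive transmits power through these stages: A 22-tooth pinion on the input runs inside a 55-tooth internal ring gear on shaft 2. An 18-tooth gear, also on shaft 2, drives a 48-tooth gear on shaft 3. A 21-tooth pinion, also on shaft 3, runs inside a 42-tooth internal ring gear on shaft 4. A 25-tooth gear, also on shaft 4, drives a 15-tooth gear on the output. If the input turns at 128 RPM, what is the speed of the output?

Internal gear: ratio = 55/22 = 2.5, so shaft 2 turns at 128 / 2.5 = 51.2 RPM.
Gear mesh: ratio = 48/18 = 2.6667, so shaft 3 turns at 51.2 / 2.6667 = 19.2 RPM.
Internal gear: ratio = 42/21 = 2, so shaft 4 turns at 19.2 / 2 = 9.6 RPM.
Gear mesh: ratio = 15/25 = 0.6, so the output turns at 9.6 / 0.6 = 16 RPM.

16 RPM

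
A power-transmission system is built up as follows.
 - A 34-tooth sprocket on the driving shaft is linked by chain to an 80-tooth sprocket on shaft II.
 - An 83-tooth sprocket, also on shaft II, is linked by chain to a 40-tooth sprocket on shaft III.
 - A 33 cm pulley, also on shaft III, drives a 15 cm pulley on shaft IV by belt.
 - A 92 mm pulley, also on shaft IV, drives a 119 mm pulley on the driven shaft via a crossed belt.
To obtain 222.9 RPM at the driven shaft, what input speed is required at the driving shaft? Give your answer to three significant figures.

Overall ratio R = 2.3529 × 0.48193 × 0.45455 × 1.2935 = 0.6667.
Required input speed = output speed × R = 222.9 × 0.6667 = 148.61 RPM.

149 RPM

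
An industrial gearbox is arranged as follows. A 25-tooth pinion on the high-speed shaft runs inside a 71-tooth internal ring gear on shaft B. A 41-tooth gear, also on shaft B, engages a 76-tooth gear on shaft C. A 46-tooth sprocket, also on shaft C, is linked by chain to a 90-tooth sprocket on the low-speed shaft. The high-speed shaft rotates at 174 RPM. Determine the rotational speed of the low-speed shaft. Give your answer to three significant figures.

16.9 RPM

internal gear 71/25 = 2.84 → 174/2.84 = 61.268 RPM
gear mesh 76/41 = 1.8537 → 61.268/1.8537 = 33.052 RPM
chain 90/46 = 1.9565 → 33.052/1.9565 = 16.893 RPM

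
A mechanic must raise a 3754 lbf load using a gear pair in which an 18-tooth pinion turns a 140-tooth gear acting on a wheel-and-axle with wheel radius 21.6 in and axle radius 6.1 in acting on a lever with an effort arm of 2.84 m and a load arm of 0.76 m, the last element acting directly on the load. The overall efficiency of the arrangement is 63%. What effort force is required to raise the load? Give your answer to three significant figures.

57.9 lbf

Gear pair MA = 140/18 = 7.7778.
Wheel-and-axle MA = R/r = 21.6/6.1 = 3.541.
Lever MA = effort arm / load arm = 2.84/0.76 = 3.7368.
Combined ideal MA = 7.7778 × 3.541 × 3.7368 = 102.92.
Actual MA = 102.92 × 0.63 = 64.837.
Effort = load / actual MA = 3754 / 64.837 = 57.899 lbf.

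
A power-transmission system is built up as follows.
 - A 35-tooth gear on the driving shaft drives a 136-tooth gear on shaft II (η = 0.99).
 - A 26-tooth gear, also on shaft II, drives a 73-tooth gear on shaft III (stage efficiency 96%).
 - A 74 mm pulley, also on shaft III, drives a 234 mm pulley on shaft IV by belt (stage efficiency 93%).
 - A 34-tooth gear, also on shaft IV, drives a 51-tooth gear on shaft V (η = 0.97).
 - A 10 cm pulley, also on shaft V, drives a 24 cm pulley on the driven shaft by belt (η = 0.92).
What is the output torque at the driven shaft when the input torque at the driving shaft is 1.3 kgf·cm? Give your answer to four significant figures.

gear mesh 136/35 = 3.8857 → τ = 1.3·3.8857·0.99 = 5.0009 kgf·cm
gear mesh 73/26 = 2.8077 → τ = 5.0009·2.8077·0.96 = 13.479 kgf·cm
belt 234/74 = 3.1622 → τ = 13.479·3.1622·0.93 = 39.64 kgf·cm
gear mesh 51/34 = 1.5 → τ = 39.64·1.5·0.97 = 57.677 kgf·cm
belt 24/10 = 2.4 → τ = 57.677·2.4·0.92 = 127.35 kgf·cm

127.4 kgf·cm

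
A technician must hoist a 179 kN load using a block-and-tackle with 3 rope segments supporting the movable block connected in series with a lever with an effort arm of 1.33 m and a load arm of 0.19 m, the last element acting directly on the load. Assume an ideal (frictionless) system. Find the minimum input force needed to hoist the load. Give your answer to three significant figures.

Block-and-tackle MA = number of supporting rope parts = 3.
Lever MA = effort arm / load arm = 1.33/0.19 = 7.
Combined ideal MA = 3 × 7 = 21.
Effort = load / MA = 179 / 21 = 8.5238 kN.

8.52 kN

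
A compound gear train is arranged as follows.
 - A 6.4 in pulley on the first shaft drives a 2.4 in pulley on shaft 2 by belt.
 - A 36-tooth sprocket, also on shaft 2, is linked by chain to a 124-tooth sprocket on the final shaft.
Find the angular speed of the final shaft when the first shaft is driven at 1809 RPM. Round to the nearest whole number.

1401 RPM

belt 2.4/6.4 = 0.375 → 1809/0.375 = 4824 RPM
chain 124/36 = 3.4444 → 4824/3.4444 = 1400.5 RPM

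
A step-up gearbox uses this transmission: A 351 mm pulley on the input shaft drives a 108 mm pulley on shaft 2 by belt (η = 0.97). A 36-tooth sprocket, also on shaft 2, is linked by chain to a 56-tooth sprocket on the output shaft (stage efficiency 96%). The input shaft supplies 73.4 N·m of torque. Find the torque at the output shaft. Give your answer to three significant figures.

After the belt (108/351): 73.4 × 0.30769 × 0.97 = 21.907 N·m
After the chain (56/36): 21.907 × 1.5556 × 0.96 = 32.715 N·m

32.7 N·m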